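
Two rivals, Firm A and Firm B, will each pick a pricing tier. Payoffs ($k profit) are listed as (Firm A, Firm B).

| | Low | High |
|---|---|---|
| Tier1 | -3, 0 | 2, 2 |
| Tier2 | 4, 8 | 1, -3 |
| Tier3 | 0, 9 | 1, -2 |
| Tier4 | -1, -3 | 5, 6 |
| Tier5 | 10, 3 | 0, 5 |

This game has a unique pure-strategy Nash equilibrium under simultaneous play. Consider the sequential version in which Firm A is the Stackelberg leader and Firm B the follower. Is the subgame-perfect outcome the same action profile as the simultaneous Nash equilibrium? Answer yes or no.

Solve by backward induction (Firm A leads).
- Tier1: BR = High, leader payoff 2.
- Tier2: BR = Low, leader payoff 4.
- Tier3: BR = Low, leader payoff 0.
- Tier4: BR = High, leader payoff 5.
- Tier5: BR = High, leader payoff 0.
Maximizing over 2, 4, 0, 5, 0, Firm A chooses Tier4. Subgame-perfect outcome: (Tier4, High) with payoffs (5, 6).
Under simultaneous play:
Firm A's best replies: Low→Tier5; High→Tier4.
Firm B's best replies: Tier1→High; Tier2→Low; Tier3→Low; Tier4→High; Tier5→High.
Only (Tier4, High) has each player best-responding; Nash payoffs (5, 6).
Sequential outcome (Tier4, High) coincides with the Nash profile (Tier4, High).

yes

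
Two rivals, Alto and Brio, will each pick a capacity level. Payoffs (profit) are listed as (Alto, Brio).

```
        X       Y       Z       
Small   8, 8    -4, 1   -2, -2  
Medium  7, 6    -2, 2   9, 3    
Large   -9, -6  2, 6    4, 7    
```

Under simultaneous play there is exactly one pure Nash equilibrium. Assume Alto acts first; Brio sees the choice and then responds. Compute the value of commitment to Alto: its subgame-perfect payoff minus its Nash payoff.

0

Brio best-responds to each possible Alto move:
- Small → Brio plays X (best of 8, 1, -2); Alto gets 8.
- Medium → Brio plays X (best of 6, 2, 3); Alto gets 7.
- Large → Brio plays Z (best of -6, 6, 7); Alto gets 4.
Maximizing over 8, 7, 4, Alto chooses Small. Subgame-perfect outcome: (Small, X) with payoffs (8, 8).
Now find the simultaneous Nash equilibrium.
Alto's best replies: X→Small; Y→Large; Z→Medium.
Brio's best replies: Small→X; Medium→X; Large→Z.
Only (Small, X) has each player best-responding; Nash payoffs (8, 8).
Alto's commitment gain: 8 − 8 = 0.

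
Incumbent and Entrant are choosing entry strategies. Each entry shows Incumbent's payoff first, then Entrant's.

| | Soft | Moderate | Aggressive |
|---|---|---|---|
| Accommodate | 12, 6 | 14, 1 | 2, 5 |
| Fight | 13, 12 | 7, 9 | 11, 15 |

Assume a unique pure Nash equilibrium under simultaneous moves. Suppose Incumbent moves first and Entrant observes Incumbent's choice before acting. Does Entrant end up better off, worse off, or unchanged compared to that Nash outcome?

worse off

Entrant best-responds to each possible Incumbent move:
- Accommodate → Entrant plays Soft (best of 6, 1, 5); Incumbent gets 12.
- Fight → Entrant plays Aggressive (best of 12, 9, 15); Incumbent gets 11.
Maximizing over 12, 11, Incumbent chooses Accommodate. Subgame-perfect outcome: (Accommodate, Soft) with payoffs (12, 6).
For the simultaneous game, intersect best replies.
Incumbent's best replies: Soft→Fight; Moderate→Accommodate; Aggressive→Fight.
Entrant's best replies: Accommodate→Soft; Fight→Aggressive.
Only (Fight, Aggressive) has each player best-responding; Nash payoffs (11, 15).
Entrant earns 6 sequentially versus 15 at the Nash outcome: worse off.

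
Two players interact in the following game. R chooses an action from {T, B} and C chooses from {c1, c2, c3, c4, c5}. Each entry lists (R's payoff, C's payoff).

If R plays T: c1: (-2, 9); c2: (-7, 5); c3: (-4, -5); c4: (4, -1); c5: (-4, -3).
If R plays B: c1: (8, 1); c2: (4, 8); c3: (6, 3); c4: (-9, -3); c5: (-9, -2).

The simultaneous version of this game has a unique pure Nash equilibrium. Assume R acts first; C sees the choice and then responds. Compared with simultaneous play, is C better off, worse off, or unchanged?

Solve by backward induction (R leads).
- T: BR = c1, leader payoff -2.
- B: BR = c2, leader payoff 4.
Maximizing over -2, 4, R chooses B. Subgame-perfect outcome: (B, c2) with payoffs (4, 8).
Now find the simultaneous Nash equilibrium.
R's best replies: c1→B; c2→B; c3→B; c4→T; c5→T.
C's best replies: T→c1; B→c2.
The unique mutual best reply is (B, c2), giving (4, 8).
C earns 8 sequentially versus 8 at the Nash outcome: unchanged.

unchanged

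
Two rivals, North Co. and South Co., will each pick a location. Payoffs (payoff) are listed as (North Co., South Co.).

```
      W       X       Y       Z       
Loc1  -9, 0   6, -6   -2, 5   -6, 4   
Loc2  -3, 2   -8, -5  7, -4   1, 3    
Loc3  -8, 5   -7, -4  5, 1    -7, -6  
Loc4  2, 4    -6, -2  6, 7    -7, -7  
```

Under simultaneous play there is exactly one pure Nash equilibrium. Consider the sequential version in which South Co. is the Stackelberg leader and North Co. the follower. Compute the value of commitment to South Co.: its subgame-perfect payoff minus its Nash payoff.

Work backward from North Co.'s decision.
- W: North Co. compares -9, -3, -8, 2 and picks Loc4; South Co. would get 4.
- X: North Co. compares 6, -8, -7, -6 and picks Loc1; South Co. would get -6.
- Y: North Co. compares -2, 7, 5, 6 and picks Loc2; South Co. would get -4.
- Z: North Co. compares -6, 1, -7, -7 and picks Loc2; South Co. would get 3.
South Co.'s induced payoffs are 4, -6, -4, 3, so South Co. commits to W. Subgame-perfect outcome: (Loc4, W) with payoffs (2, 4).
Now find the simultaneous Nash equilibrium.
North Co.'s best replies: W→Loc4; X→Loc1; Y→Loc2; Z→Loc2.
South Co.'s best replies: Loc1→Y; Loc2→Z; Loc3→W; Loc4→Y.
The unique mutual best reply is (Loc2, Z), giving (1, 3).
South Co.'s commitment gain: 4 − 3 = 1.

1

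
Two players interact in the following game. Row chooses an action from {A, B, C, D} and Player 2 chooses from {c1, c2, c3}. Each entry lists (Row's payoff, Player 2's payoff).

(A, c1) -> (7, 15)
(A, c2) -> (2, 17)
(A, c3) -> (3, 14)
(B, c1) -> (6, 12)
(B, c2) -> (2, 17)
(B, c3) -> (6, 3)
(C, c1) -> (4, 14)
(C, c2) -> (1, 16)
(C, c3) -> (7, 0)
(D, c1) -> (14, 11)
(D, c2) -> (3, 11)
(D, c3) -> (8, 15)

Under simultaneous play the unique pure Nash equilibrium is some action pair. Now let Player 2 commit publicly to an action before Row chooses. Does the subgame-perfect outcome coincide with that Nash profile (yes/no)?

yes

Solve by backward induction (Player 2 leads).
- c1: Row compares 7, 6, 4, 14 and picks D; Player 2 would get 11.
- c2: Row compares 2, 2, 1, 3 and picks D; Player 2 would get 11.
- c3: Row compares 3, 6, 7, 8 and picks D; Player 2 would get 15.
Player 2's induced payoffs are 11, 11, 15, so Player 2 commits to c3. Subgame-perfect outcome: (D, c3) with payoffs (8, 15).
For the simultaneous game, intersect best replies.
Row's best replies: c1→D; c2→D; c3→D.
Player 2's best replies: A→c2; B→c2; C→c2; D→c3.
The unique mutual best reply is (D, c3), giving (8, 15).
Sequential outcome (D, c3) coincides with the Nash profile (D, c3).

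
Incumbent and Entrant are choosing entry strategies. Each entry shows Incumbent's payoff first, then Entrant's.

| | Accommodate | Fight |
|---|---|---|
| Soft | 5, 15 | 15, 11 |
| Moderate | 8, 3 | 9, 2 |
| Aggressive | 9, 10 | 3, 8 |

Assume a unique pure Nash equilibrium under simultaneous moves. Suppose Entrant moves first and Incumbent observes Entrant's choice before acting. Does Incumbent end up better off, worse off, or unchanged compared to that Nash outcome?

Backward induction with Entrant moving first.
- Accommodate: BR = Aggressive, leader payoff 10.
- Fight: BR = Soft, leader payoff 11.
Among 10, 11, the best is 11 at Fight. Subgame-perfect outcome: (Soft, Fight) with payoffs (15, 11).
Now find the simultaneous Nash equilibrium.
Incumbent's best replies: Accommodate→Aggressive; Fight→Soft.
Entrant's best replies: Soft→Accommodate; Moderate→Accommodate; Aggressive→Accommodate.
The unique mutual best reply is (Aggressive, Accommodate), giving (9, 10).
Incumbent earns 15 sequentially versus 9 at the Nash outcome: better off.

better off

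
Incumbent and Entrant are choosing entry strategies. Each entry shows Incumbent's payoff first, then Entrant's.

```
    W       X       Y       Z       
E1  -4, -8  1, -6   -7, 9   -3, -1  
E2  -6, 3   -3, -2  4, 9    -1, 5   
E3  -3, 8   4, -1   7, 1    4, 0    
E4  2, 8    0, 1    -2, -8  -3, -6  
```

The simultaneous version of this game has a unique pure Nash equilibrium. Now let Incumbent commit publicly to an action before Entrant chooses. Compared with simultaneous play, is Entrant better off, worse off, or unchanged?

Backward induction with Incumbent moving first.
- E1 → Entrant plays Y (best of -8, -6, 9, -1); Incumbent gets -7.
- E2 → Entrant plays Y (best of 3, -2, 9, 5); Incumbent gets 4.
- E3 → Entrant plays W (best of 8, -1, 1, 0); Incumbent gets -3.
- E4 → Entrant plays W (best of 8, 1, -8, -6); Incumbent gets 2.
Maximizing over -7, 4, -3, 2, Incumbent chooses E2. Subgame-perfect outcome: (E2, Y) with payoffs (4, 9).
Now find the simultaneous Nash equilibrium.
Incumbent's best replies: W→E4; X→E3; Y→E3; Z→E3.
Entrant's best replies: E1→Y; E2→Y; E3→W; E4→W.
The unique mutual best reply is (E4, W), giving (2, 8).
Entrant earns 9 sequentially versus 8 at the Nash outcome: better off.

better off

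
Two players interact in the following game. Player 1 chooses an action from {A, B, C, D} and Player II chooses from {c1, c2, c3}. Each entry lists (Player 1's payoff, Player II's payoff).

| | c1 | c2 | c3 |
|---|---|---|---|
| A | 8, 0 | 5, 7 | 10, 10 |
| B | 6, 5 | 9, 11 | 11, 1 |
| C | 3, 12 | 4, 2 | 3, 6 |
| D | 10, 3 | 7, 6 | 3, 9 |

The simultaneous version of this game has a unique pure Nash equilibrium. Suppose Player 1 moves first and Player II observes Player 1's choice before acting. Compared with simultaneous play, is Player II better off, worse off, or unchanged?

worse off

Player II best-responds to each possible Player 1 move:
- A: Player II compares 0, 7, 10 and picks c3; Player 1 would get 10.
- B: Player II compares 5, 11, 1 and picks c2; Player 1 would get 9.
- C: Player II compares 12, 2, 6 and picks c1; Player 1 would get 3.
- D: Player II compares 3, 6, 9 and picks c3; Player 1 would get 3.
Player 1's induced payoffs are 10, 9, 3, 3, so Player 1 commits to A. Subgame-perfect outcome: (A, c3) with payoffs (10, 10).
Now find the simultaneous Nash equilibrium.
Player 1's best replies: c1→D; c2→B; c3→B.
Player II's best replies: A→c3; B→c2; C→c1; D→c3.
The unique mutual best reply is (B, c2), giving (9, 11).
Player II earns 10 sequentially versus 11 at the Nash outcome: worse off.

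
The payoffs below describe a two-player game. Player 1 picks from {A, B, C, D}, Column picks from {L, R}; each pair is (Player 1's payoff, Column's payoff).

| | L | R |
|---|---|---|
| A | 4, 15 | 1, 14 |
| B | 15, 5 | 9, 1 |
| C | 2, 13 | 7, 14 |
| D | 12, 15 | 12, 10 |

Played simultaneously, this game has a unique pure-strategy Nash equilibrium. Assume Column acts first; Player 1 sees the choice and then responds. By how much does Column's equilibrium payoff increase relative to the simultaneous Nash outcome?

Work backward from Player 1's decision.
- L → Player 1 plays B (best of 4, 15, 2, 12); Column gets 5.
- R → Player 1 plays D (best of 1, 9, 7, 12); Column gets 10.
Among 5, 10, the best is 10 at R. Subgame-perfect outcome: (D, R) with payoffs (12, 10).
Under simultaneous play:
Player 1's best replies: L→B; R→D.
Column's best replies: A→L; B→L; C→R; D→L.
The unique mutual best reply is (B, L), giving (15, 5).
Column's commitment gain: 10 − 5 = 5.

5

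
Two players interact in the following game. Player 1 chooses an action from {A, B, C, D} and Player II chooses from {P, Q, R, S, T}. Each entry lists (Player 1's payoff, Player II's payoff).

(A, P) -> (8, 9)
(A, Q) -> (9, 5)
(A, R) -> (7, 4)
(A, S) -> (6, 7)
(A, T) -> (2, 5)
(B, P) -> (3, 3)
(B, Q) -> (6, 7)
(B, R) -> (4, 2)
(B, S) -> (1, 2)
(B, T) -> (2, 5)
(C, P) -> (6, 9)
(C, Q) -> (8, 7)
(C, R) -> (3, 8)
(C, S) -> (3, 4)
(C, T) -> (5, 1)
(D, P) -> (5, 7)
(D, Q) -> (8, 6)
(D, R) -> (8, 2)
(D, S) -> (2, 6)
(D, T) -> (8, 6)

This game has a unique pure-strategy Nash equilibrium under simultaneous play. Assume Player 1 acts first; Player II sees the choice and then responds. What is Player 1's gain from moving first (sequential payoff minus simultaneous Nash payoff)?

Backward induction with Player 1 moving first.
- A → Player II plays P (best of 9, 5, 4, 7, 5); Player 1 gets 8.
- B → Player II plays Q (best of 3, 7, 2, 2, 5); Player 1 gets 6.
- C → Player II plays P (best of 9, 7, 8, 4, 1); Player 1 gets 6.
- D → Player II plays P (best of 7, 6, 2, 6, 6); Player 1 gets 5.
Player 1's induced payoffs are 8, 6, 6, 5, so Player 1 commits to A. Subgame-perfect outcome: (A, P) with payoffs (8, 9).
Under simultaneous play:
Player 1's best replies: P→A; Q→A; R→D; S→A; T→D.
Player II's best replies: A→P; B→Q; C→P; D→P.
The unique mutual best reply is (A, P), giving (8, 9).
Player 1's commitment gain: 8 − 8 = 0.

0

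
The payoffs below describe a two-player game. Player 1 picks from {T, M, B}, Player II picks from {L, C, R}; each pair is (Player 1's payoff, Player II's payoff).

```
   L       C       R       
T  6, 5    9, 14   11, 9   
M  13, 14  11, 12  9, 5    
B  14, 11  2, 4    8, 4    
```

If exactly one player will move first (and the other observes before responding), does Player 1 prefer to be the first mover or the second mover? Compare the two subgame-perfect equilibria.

first

If Player 1 leads: Player II's best replies are T→C, M→L, B→L; Player 1's induced payoffs 9, 13, 14; outcome (B, L), payoffs (14, 11).
If Player II leads: Player 1's best replies are L→B, C→M, R→T; Player II's induced payoffs 11, 12, 9; outcome (M, C), payoffs (11, 12).
Player 1 gets 14 moving first and 11 moving second, so Player 1 prefers to move first.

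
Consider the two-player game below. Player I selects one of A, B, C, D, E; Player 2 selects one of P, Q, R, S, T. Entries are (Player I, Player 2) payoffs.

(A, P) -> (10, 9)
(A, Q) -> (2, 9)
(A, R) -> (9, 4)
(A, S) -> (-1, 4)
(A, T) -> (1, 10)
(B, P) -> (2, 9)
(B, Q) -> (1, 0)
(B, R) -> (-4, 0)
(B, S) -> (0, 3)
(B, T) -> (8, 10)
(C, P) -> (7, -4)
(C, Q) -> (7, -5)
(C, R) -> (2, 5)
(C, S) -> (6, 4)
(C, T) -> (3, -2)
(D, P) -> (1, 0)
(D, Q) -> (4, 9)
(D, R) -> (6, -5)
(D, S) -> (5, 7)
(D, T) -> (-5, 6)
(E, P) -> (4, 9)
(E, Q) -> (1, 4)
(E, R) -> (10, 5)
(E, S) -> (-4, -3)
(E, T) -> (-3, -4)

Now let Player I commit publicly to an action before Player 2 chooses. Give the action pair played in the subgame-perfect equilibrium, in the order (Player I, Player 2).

(B, T)

Work backward from Player 2's decision.
- A → Player 2 plays T (best of 9, 9, 4, 4, 10); Player I gets 1.
- B → Player 2 plays T (best of 9, 0, 0, 3, 10); Player I gets 8.
- C → Player 2 plays R (best of -4, -5, 5, 4, -2); Player I gets 2.
- D → Player 2 plays Q (best of 0, 9, -5, 7, 6); Player I gets 4.
- E → Player 2 plays P (best of 9, 4, 5, -3, -4); Player I gets 4.
Among 1, 8, 2, 4, 4, the best is 8 at B. Subgame-perfect outcome: (B, T) with payoffs (8, 10).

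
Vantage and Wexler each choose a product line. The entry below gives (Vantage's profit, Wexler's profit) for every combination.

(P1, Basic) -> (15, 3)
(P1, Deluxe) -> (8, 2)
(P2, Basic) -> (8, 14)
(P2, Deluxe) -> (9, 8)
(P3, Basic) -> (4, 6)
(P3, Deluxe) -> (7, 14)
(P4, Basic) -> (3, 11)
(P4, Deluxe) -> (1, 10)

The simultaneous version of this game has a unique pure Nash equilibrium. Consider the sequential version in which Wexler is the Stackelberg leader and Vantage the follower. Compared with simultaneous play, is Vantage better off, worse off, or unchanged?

Work backward from Vantage's decision.
- Basic: BR = P1, leader payoff 3.
- Deluxe: BR = P2, leader payoff 8.
Wexler's induced payoffs are 3, 8, so Wexler commits to Deluxe. Subgame-perfect outcome: (P2, Deluxe) with payoffs (9, 8).
Under simultaneous play:
Vantage's best replies: Basic→P1; Deluxe→P2.
Wexler's best replies: P1→Basic; P2→Basic; P3→Deluxe; P4→Basic.
The unique mutual best reply is (P1, Basic), giving (15, 3).
Vantage earns 9 sequentially versus 15 at the Nash outcome: worse off.

worse off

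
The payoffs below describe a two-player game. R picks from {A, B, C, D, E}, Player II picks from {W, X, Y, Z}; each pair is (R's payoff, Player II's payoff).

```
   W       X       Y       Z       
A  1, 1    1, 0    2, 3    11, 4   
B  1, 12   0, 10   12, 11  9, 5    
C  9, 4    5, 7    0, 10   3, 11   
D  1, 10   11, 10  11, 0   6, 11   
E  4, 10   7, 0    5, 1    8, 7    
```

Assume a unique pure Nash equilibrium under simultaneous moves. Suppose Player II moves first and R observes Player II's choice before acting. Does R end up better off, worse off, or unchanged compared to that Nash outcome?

better off

Work backward from R's decision.
- W: BR = C, leader payoff 4.
- X: BR = D, leader payoff 10.
- Y: BR = B, leader payoff 11.
- Z: BR = A, leader payoff 4.
Maximizing over 4, 10, 11, 4, Player II chooses Y. Subgame-perfect outcome: (B, Y) with payoffs (12, 11).
Under simultaneous play:
R's best replies: W→C; X→D; Y→B; Z→A.
Player II's best replies: A→Z; B→W; C→Z; D→Z; E→W.
Only (A, Z) has each player best-responding; Nash payoffs (11, 4).
R earns 12 sequentially versus 11 at the Nash outcome: better off.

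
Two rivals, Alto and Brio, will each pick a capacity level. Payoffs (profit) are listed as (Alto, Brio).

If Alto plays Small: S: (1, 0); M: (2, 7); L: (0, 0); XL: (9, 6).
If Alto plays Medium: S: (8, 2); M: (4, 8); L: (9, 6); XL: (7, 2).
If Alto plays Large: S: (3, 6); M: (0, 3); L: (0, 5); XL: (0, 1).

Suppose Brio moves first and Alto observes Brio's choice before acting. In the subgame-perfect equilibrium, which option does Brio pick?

M

Work backward from Alto's decision.
- S: Alto compares 1, 8, 3 and picks Medium; Brio would get 2.
- M: Alto compares 2, 4, 0 and picks Medium; Brio would get 8.
- L: Alto compares 0, 9, 0 and picks Medium; Brio would get 6.
- XL: Alto compares 9, 7, 0 and picks Small; Brio would get 6.
Among 2, 8, 6, 6, the best is 8 at M. Subgame-perfect outcome: (Medium, M) with payoffs (4, 8).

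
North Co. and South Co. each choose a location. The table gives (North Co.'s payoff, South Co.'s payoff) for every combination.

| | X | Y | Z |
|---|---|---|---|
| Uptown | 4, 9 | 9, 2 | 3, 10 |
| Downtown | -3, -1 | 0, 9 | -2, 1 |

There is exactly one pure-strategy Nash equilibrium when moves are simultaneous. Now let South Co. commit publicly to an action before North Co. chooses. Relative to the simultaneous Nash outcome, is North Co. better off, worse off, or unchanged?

unchanged

Backward induction with South Co. moving first.
- X → North Co. plays Uptown (best of 4, -3); South Co. gets 9.
- Y → North Co. plays Uptown (best of 9, 0); South Co. gets 2.
- Z → North Co. plays Uptown (best of 3, -2); South Co. gets 10.
Maximizing over 9, 2, 10, South Co. chooses Z. Subgame-perfect outcome: (Uptown, Z) with payoffs (3, 10).
For the simultaneous game, intersect best replies.
North Co.'s best replies: X→Uptown; Y→Uptown; Z→Uptown.
South Co.'s best replies: Uptown→Z; Downtown→Y.
Only (Uptown, Z) has each player best-responding; Nash payoffs (3, 10).
North Co. earns 3 sequentially versus 3 at the Nash outcome: unchanged.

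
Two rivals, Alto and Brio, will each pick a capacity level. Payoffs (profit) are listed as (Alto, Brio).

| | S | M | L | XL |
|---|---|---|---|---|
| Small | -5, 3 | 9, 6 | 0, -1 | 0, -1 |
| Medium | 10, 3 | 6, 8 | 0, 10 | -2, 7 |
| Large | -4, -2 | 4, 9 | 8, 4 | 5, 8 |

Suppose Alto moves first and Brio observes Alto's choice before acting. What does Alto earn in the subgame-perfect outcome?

Backward induction with Alto moving first.
- Small: BR = M, leader payoff 9.
- Medium: BR = L, leader payoff 0.
- Large: BR = M, leader payoff 4.
Alto's induced payoffs are 9, 0, 4, so Alto commits to Small. Subgame-perfect outcome: (Small, M) with payoffs (9, 6).

9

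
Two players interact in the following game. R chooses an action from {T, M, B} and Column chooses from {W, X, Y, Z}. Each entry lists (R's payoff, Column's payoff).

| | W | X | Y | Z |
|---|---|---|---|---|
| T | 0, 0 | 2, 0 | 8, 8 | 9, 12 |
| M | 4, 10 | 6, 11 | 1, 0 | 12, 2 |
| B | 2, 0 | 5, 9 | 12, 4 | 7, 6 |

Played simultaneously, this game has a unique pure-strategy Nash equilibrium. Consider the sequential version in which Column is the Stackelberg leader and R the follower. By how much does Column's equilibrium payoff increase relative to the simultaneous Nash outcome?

Backward induction with Column moving first.
- W: BR = M, leader payoff 10.
- X: BR = M, leader payoff 11.
- Y: BR = B, leader payoff 4.
- Z: BR = M, leader payoff 2.
Among 10, 11, 4, 2, the best is 11 at X. Subgame-perfect outcome: (M, X) with payoffs (6, 11).
Under simultaneous play:
R's best replies: W→M; X→M; Y→B; Z→M.
Column's best replies: T→Z; M→X; B→X.
The unique mutual best reply is (M, X), giving (6, 11).
Column's commitment gain: 11 − 11 = 0.

0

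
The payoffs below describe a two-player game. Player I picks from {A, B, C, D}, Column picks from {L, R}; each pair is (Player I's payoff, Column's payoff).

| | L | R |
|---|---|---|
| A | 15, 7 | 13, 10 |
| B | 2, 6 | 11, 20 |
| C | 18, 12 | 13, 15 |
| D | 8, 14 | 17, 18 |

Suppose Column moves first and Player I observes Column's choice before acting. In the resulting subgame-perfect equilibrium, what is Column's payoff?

18

Solve by backward induction (Column leads).
- L: BR = C, leader payoff 12.
- R: BR = D, leader payoff 18.
Column's induced payoffs are 12, 18, so Column commits to R. Subgame-perfect outcome: (D, R) with payoffs (17, 18).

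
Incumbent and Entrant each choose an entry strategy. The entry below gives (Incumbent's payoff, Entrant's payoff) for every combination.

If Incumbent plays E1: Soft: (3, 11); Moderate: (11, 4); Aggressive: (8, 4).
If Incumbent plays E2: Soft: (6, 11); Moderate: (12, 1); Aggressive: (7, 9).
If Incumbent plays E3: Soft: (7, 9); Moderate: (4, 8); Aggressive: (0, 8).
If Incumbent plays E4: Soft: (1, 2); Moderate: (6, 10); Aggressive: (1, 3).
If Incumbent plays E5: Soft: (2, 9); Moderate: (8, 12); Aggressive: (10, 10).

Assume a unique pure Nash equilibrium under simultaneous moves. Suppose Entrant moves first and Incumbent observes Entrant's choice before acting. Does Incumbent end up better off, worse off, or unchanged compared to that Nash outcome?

better off

Incumbent best-responds to each possible Entrant move:
- Soft: BR = E3, leader payoff 9.
- Moderate: BR = E2, leader payoff 1.
- Aggressive: BR = E5, leader payoff 10.
Maximizing over 9, 1, 10, Entrant chooses Aggressive. Subgame-perfect outcome: (E5, Aggressive) with payoffs (10, 10).
For the simultaneous game, intersect best replies.
Incumbent's best replies: Soft→E3; Moderate→E2; Aggressive→E5.
Entrant's best replies: E1→Soft; E2→Soft; E3→Soft; E4→Moderate; E5→Moderate.
Only (E3, Soft) has each player best-responding; Nash payoffs (7, 9).
Incumbent earns 10 sequentially versus 7 at the Nash outcome: better off.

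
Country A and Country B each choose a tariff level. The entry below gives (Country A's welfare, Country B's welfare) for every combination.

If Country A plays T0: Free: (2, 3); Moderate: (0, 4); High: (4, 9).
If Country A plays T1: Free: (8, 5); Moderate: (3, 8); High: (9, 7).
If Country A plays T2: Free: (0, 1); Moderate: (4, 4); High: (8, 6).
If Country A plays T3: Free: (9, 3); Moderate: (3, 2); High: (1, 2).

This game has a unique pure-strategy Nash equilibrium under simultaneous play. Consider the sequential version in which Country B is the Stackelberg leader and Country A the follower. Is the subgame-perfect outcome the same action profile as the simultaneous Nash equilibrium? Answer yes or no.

Backward induction with Country B moving first.
- Free → Country A plays T3 (best of 2, 8, 0, 9); Country B gets 3.
- Moderate → Country A plays T2 (best of 0, 3, 4, 3); Country B gets 4.
- High → Country A plays T1 (best of 4, 9, 8, 1); Country B gets 7.
Country B's induced payoffs are 3, 4, 7, so Country B commits to High. Subgame-perfect outcome: (T1, High) with payoffs (9, 7).
For the simultaneous game, intersect best replies.
Country A's best replies: Free→T3; Moderate→T2; High→T1.
Country B's best replies: T0→High; T1→Moderate; T2→High; T3→Free.
Only (T3, Free) has each player best-responding; Nash payoffs (9, 3).
Sequential outcome (T1, High) differs from the Nash profile (T3, Free).

no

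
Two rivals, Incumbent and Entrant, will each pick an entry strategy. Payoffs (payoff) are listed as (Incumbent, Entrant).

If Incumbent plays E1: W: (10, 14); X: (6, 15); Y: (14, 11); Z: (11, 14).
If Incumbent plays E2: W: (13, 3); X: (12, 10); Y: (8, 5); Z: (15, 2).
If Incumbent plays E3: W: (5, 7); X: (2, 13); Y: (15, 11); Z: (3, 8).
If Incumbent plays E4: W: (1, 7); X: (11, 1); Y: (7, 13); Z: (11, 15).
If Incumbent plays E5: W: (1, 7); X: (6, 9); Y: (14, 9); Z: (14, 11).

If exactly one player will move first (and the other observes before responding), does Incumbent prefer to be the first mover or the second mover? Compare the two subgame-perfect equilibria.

If Incumbent leads: Entrant's best replies are E1→X, E2→X, E3→X, E4→Z, E5→Z; Incumbent's induced payoffs 6, 12, 2, 11, 14; outcome (E5, Z), payoffs (14, 11).
If Entrant leads: Incumbent's best replies are W→E2, X→E2, Y→E3, Z→E2; Entrant's induced payoffs 3, 10, 11, 2; outcome (E3, Y), payoffs (15, 11).
Incumbent gets 14 moving first and 15 moving second, so Incumbent prefers to move second.

second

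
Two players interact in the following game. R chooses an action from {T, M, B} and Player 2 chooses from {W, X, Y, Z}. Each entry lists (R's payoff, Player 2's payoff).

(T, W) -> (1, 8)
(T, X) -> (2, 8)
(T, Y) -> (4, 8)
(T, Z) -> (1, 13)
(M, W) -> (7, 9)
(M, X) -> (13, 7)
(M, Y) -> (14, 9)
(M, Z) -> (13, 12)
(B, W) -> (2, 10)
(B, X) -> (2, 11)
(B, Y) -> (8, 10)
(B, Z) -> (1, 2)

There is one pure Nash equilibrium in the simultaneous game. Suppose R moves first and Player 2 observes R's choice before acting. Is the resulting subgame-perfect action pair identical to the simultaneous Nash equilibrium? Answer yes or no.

Player 2 best-responds to each possible R move:
- T: Player 2 compares 8, 8, 8, 13 and picks Z; R would get 1.
- M: Player 2 compares 9, 7, 9, 12 and picks Z; R would get 13.
- B: Player 2 compares 10, 11, 10, 2 and picks X; R would get 2.
Maximizing over 1, 13, 2, R chooses M. Subgame-perfect outcome: (M, Z) with payoffs (13, 12).
For the simultaneous game, intersect best replies.
R's best replies: W→M; X→M; Y→M; Z→M.
Player 2's best replies: T→Z; M→Z; B→X.
The unique mutual best reply is (M, Z), giving (13, 12).
Sequential outcome (M, Z) coincides with the Nash profile (M, Z).

yes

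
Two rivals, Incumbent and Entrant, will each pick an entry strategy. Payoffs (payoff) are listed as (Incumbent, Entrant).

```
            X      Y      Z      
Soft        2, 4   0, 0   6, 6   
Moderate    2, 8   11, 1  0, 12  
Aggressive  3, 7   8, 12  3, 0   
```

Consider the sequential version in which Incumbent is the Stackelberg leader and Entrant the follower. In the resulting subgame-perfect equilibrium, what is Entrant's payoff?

12

Backward induction with Incumbent moving first.
- Soft → Entrant plays Z (best of 4, 0, 6); Incumbent gets 6.
- Moderate → Entrant plays Z (best of 8, 1, 12); Incumbent gets 0.
- Aggressive → Entrant plays Y (best of 7, 12, 0); Incumbent gets 8.
Among 6, 0, 8, the best is 8 at Aggressive. Subgame-perfect outcome: (Aggressive, Y) with payoffs (8, 12).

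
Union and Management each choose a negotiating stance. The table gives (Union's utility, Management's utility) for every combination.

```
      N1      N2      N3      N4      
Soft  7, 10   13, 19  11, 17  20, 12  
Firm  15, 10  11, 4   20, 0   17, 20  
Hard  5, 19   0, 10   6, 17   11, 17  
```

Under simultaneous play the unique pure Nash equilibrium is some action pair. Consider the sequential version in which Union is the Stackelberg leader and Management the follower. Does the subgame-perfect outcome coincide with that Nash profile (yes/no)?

no

Backward induction with Union moving first.
- Soft: Management compares 10, 19, 17, 12 and picks N2; Union would get 13.
- Firm: Management compares 10, 4, 0, 20 and picks N4; Union would get 17.
- Hard: Management compares 19, 10, 17, 17 and picks N1; Union would get 5.
Union's induced payoffs are 13, 17, 5, so Union commits to Firm. Subgame-perfect outcome: (Firm, N4) with payoffs (17, 20).
Now find the simultaneous Nash equilibrium.
Union's best replies: N1→Firm; N2→Soft; N3→Firm; N4→Soft.
Management's best replies: Soft→N2; Firm→N4; Hard→N1.
The unique mutual best reply is (Soft, N2), giving (13, 19).
Sequential outcome (Firm, N4) differs from the Nash profile (Soft, N2).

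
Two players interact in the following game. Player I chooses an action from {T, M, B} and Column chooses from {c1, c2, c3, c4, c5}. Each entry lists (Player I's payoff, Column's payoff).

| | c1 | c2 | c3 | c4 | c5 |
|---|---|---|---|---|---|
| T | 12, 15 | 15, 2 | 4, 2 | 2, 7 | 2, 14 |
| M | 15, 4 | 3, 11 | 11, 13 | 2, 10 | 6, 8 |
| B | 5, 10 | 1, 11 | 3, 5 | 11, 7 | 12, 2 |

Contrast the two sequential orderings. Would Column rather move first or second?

If Player I leads: Column's best replies are T→c1, M→c3, B→c2; Player I's induced payoffs 12, 11, 1; outcome (T, c1), payoffs (12, 15).
If Column leads: Player I's best replies are c1→M, c2→T, c3→M, c4→B, c5→B; Column's induced payoffs 4, 2, 13, 7, 2; outcome (M, c3), payoffs (11, 13).
Column gets 13 moving first and 15 moving second, so Column prefers to move second.

second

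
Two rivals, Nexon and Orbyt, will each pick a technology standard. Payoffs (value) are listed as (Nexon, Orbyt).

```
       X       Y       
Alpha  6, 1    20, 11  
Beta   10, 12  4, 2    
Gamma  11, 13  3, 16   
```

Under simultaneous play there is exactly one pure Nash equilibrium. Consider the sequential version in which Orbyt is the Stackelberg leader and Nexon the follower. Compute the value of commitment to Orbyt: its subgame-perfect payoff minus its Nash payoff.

Solve by backward induction (Orbyt leads).
- X: Nexon compares 6, 10, 11 and picks Gamma; Orbyt would get 13.
- Y: Nexon compares 20, 4, 3 and picks Alpha; Orbyt would get 11.
Orbyt's induced payoffs are 13, 11, so Orbyt commits to X. Subgame-perfect outcome: (Gamma, X) with payoffs (11, 13).
For the simultaneous game, intersect best replies.
Nexon's best replies: X→Gamma; Y→Alpha.
Orbyt's best replies: Alpha→Y; Beta→X; Gamma→Y.
The unique mutual best reply is (Alpha, Y), giving (20, 11).
Orbyt's commitment gain: 13 − 11 = 2.

2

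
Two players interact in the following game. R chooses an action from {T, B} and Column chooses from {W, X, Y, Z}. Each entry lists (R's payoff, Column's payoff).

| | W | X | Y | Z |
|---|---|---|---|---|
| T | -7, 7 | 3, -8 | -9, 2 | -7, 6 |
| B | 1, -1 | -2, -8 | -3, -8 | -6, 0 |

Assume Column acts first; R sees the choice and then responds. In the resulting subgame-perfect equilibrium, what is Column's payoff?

Solve by backward induction (Column leads).
- W: R compares -7, 1 and picks B; Column would get -1.
- X: R compares 3, -2 and picks T; Column would get -8.
- Y: R compares -9, -3 and picks B; Column would get -8.
- Z: R compares -7, -6 and picks B; Column would get 0.
Column's induced payoffs are -1, -8, -8, 0, so Column commits to Z. Subgame-perfect outcome: (B, Z) with payoffs (-6, 0).

0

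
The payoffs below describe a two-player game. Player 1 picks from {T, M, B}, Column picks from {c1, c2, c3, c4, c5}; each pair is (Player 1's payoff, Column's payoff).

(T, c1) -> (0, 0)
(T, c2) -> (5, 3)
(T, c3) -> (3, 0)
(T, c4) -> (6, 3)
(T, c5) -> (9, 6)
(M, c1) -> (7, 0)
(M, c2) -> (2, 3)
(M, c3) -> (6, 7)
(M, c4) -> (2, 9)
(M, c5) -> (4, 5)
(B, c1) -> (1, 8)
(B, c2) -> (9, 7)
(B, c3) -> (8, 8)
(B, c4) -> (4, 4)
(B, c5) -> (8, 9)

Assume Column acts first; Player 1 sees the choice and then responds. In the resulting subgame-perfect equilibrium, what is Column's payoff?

8

Backward induction with Column moving first.
- c1: Player 1 compares 0, 7, 1 and picks M; Column would get 0.
- c2: Player 1 compares 5, 2, 9 and picks B; Column would get 7.
- c3: Player 1 compares 3, 6, 8 and picks B; Column would get 8.
- c4: Player 1 compares 6, 2, 4 and picks T; Column would get 3.
- c5: Player 1 compares 9, 4, 8 and picks T; Column would get 6.
Among 0, 7, 8, 3, 6, the best is 8 at c3. Subgame-perfect outcome: (B, c3) with payoffs (8, 8).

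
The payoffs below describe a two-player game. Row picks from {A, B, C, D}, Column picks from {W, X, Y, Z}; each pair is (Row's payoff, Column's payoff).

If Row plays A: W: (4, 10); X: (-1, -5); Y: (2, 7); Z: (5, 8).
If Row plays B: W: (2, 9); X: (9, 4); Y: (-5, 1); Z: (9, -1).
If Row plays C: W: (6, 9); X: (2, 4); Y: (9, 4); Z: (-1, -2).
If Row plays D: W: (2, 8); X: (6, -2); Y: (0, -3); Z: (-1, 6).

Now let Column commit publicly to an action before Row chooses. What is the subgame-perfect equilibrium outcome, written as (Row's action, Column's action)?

Row best-responds to each possible Column move:
- W → Row plays C (best of 4, 2, 6, 2); Column gets 9.
- X → Row plays B (best of -1, 9, 2, 6); Column gets 4.
- Y → Row plays C (best of 2, -5, 9, 0); Column gets 4.
- Z → Row plays B (best of 5, 9, -1, -1); Column gets -1.
Among 9, 4, 4, -1, the best is 9 at W. Subgame-perfect outcome: (C, W) with payoffs (6, 9).

(C, W)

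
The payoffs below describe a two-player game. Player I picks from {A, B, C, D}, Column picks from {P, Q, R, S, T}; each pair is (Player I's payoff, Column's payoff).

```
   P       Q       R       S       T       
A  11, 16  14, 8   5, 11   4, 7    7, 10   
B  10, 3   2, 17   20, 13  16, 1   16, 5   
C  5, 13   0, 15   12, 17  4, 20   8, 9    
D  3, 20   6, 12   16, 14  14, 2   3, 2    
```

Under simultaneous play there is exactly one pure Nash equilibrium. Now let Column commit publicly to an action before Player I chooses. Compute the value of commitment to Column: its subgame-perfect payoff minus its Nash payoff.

0

Player I best-responds to each possible Column move:
- P: BR = A, leader payoff 16.
- Q: BR = A, leader payoff 8.
- R: BR = B, leader payoff 13.
- S: BR = B, leader payoff 1.
- T: BR = B, leader payoff 5.
Column's induced payoffs are 16, 8, 13, 1, 5, so Column commits to P. Subgame-perfect outcome: (A, P) with payoffs (11, 16).
Under simultaneous play:
Player I's best replies: P→A; Q→A; R→B; S→B; T→B.
Column's best replies: A→P; B→Q; C→S; D→P.
The unique mutual best reply is (A, P), giving (11, 16).
Column's commitment gain: 16 − 16 = 0.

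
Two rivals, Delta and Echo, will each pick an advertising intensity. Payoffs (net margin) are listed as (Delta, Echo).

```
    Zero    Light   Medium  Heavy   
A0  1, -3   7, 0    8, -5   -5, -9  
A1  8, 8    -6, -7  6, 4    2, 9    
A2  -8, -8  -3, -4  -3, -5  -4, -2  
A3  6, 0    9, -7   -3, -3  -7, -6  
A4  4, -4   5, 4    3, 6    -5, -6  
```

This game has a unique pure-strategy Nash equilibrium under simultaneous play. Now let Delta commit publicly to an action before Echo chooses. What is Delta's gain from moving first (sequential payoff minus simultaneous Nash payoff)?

5

Work backward from Echo's decision.
- A0 → Echo plays Light (best of -3, 0, -5, -9); Delta gets 7.
- A1 → Echo plays Heavy (best of 8, -7, 4, 9); Delta gets 2.
- A2 → Echo plays Heavy (best of -8, -4, -5, -2); Delta gets -4.
- A3 → Echo plays Zero (best of 0, -7, -3, -6); Delta gets 6.
- A4 → Echo plays Medium (best of -4, 4, 6, -6); Delta gets 3.
Maximizing over 7, 2, -4, 6, 3, Delta chooses A0. Subgame-perfect outcome: (A0, Light) with payoffs (7, 0).
Under simultaneous play:
Delta's best replies: Zero→A1; Light→A3; Medium→A0; Heavy→A1.
Echo's best replies: A0→Light; A1→Heavy; A2→Heavy; A3→Zero; A4→Medium.
The unique mutual best reply is (A1, Heavy), giving (2, 9).
Delta's commitment gain: 7 − 2 = 5.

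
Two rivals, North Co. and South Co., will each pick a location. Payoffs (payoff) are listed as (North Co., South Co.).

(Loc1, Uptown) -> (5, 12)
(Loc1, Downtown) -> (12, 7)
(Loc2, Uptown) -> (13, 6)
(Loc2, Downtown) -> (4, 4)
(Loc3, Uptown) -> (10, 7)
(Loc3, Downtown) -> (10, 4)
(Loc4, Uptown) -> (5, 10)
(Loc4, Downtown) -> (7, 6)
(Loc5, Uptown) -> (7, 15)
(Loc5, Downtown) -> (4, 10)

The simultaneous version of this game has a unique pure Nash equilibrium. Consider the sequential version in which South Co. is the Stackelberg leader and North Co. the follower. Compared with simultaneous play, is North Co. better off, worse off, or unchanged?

worse off

North Co. best-responds to each possible South Co. move:
- Uptown: North Co. compares 5, 13, 10, 5, 7 and picks Loc2; South Co. would get 6.
- Downtown: North Co. compares 12, 4, 10, 7, 4 and picks Loc1; South Co. would get 7.
Among 6, 7, the best is 7 at Downtown. Subgame-perfect outcome: (Loc1, Downtown) with payoffs (12, 7).
For the simultaneous game, intersect best replies.
North Co.'s best replies: Uptown→Loc2; Downtown→Loc1.
South Co.'s best replies: Loc1→Uptown; Loc2→Uptown; Loc3→Uptown; Loc4→Uptown; Loc5→Uptown.
Only (Loc2, Uptown) has each player best-responding; Nash payoffs (13, 6).
North Co. earns 12 sequentially versus 13 at the Nash outcome: worse off.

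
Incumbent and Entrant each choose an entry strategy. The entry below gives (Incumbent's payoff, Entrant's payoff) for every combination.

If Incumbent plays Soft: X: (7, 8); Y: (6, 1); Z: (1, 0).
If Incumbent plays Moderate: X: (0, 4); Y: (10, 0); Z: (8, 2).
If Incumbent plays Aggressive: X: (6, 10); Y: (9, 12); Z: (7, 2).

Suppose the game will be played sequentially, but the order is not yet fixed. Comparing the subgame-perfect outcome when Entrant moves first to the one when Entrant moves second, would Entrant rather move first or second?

If Incumbent leads: Entrant's best replies are Soft→X, Moderate→X, Aggressive→Y; Incumbent's induced payoffs 7, 0, 9; outcome (Aggressive, Y), payoffs (9, 12).
If Entrant leads: Incumbent's best replies are X→Soft, Y→Moderate, Z→Moderate; Entrant's induced payoffs 8, 0, 2; outcome (Soft, X), payoffs (7, 8).
Entrant gets 8 moving first and 12 moving second, so Entrant prefers to move second.

second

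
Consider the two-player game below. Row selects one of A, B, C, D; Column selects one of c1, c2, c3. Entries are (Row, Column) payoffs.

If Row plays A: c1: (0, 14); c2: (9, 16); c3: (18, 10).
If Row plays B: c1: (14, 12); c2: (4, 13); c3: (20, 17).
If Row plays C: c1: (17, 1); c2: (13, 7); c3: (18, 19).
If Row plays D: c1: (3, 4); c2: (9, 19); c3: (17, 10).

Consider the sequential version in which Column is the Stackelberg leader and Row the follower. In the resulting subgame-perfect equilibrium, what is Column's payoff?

Backward induction with Column moving first.
- c1: Row compares 0, 14, 17, 3 and picks C; Column would get 1.
- c2: Row compares 9, 4, 13, 9 and picks C; Column would get 7.
- c3: Row compares 18, 20, 18, 17 and picks B; Column would get 17.
Among 1, 7, 17, the best is 17 at c3. Subgame-perfect outcome: (B, c3) with payoffs (20, 17).

17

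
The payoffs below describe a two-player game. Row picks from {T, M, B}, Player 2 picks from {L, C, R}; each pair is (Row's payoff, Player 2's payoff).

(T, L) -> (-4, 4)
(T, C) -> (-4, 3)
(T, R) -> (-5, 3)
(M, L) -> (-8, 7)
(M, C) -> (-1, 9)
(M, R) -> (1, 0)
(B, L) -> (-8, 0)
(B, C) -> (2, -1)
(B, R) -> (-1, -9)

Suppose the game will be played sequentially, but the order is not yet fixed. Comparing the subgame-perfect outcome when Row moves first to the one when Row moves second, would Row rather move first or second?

If Row leads: Player 2's best replies are T→L, M→C, B→L; Row's induced payoffs -4, -1, -8; outcome (M, C), payoffs (-1, 9).
If Player 2 leads: Row's best replies are L→T, C→B, R→M; Player 2's induced payoffs 4, -1, 0; outcome (T, L), payoffs (-4, 4).
Row gets -1 moving first and -4 moving second, so Row prefers to move first.

first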